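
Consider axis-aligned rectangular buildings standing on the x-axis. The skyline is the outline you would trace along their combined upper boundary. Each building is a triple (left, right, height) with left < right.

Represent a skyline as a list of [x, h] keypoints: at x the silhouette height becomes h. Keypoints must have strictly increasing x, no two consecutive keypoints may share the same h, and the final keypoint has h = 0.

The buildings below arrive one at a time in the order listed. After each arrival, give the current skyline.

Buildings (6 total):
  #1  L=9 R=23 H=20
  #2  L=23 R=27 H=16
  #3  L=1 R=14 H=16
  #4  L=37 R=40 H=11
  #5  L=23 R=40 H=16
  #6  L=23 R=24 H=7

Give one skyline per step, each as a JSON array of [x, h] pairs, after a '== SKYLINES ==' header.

== SKYLINES ==
[[9,20],[23,0]]
[[9,20],[23,16],[27,0]]
[[1,16],[9,20],[23,16],[27,0]]
[[1,16],[9,20],[23,16],[27,0],[37,11],[40,0]]
[[1,16],[9,20],[23,16],[40,0]]
[[1,16],[9,20],[23,16],[40,0]]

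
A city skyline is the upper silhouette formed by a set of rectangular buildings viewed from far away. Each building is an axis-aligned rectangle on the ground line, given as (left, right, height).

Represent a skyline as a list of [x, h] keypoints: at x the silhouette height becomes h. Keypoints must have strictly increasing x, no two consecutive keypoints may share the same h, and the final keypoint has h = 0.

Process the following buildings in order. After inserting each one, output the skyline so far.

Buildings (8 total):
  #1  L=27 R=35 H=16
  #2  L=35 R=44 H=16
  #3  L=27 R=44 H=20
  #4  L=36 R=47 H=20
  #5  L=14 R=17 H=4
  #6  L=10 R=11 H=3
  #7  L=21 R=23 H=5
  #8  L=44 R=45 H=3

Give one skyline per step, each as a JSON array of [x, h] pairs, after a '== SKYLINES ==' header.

== SKYLINES ==
[[27,16],[35,0]]
[[27,16],[44,0]]
[[27,20],[44,0]]
[[27,20],[47,0]]
[[14,4],[17,0],[27,20],[47,0]]
[[10,3],[11,0],[14,4],[17,0],[27,20],[47,0]]
[[10,3],[11,0],[14,4],[17,0],[21,5],[23,0],[27,20],[47,0]]
[[10,3],[11,0],[14,4],[17,0],[21,5],[23,0],[27,20],[47,0]]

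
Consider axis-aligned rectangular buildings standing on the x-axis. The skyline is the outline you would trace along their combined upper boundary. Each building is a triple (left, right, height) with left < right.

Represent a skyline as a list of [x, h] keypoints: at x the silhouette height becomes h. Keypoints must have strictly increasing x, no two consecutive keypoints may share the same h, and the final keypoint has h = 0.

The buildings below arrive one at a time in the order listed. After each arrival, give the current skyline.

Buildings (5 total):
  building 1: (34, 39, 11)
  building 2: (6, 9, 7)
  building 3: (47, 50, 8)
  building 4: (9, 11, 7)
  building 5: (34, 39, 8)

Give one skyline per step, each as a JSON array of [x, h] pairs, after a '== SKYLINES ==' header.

== SKYLINES ==
[[34,11],[39,0]]
[[6,7],[9,0],[34,11],[39,0]]
[[6,7],[9,0],[34,11],[39,0],[47,8],[50,0]]
[[6,7],[11,0],[34,11],[39,0],[47,8],[50,0]]
[[6,7],[11,0],[34,11],[39,0],[47,8],[50,0]]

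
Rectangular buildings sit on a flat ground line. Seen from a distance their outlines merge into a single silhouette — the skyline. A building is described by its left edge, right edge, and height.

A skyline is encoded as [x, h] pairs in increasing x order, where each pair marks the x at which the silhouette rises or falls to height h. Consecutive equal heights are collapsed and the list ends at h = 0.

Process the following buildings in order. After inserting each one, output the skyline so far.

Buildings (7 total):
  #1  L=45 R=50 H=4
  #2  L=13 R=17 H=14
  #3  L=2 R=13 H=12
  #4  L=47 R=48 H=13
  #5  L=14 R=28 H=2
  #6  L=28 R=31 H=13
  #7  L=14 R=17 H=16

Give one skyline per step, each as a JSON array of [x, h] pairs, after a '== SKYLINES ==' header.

== SKYLINES ==
[[45,4],[50,0]]
[[13,14],[17,0],[45,4],[50,0]]
[[2,12],[13,14],[17,0],[45,4],[50,0]]
[[2,12],[13,14],[17,0],[45,4],[47,13],[48,4],[50,0]]
[[2,12],[13,14],[17,2],[28,0],[45,4],[47,13],[48,4],[50,0]]
[[2,12],[13,14],[17,2],[28,13],[31,0],[45,4],[47,13],[48,4],[50,0]]
[[2,12],[13,14],[14,16],[17,2],[28,13],[31,0],[45,4],[47,13],[48,4],[50,0]]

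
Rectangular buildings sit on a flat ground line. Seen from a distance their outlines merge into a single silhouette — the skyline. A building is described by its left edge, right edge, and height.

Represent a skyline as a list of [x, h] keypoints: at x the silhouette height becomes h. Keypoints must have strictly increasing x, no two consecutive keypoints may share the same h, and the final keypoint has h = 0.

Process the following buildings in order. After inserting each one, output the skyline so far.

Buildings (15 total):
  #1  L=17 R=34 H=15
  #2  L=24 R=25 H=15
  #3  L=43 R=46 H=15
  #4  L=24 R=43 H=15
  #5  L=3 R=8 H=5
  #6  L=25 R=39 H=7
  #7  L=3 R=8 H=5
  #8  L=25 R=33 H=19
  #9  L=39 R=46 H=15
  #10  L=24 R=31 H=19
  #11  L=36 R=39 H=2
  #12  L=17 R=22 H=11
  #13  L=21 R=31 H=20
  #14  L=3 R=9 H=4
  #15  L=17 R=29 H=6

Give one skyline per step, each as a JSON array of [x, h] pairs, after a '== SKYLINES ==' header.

== SKYLINES ==
[[17,15],[34,0]]
[[17,15],[34,0]]
[[17,15],[34,0],[43,15],[46,0]]
[[17,15],[46,0]]
[[3,5],[8,0],[17,15],[46,0]]
[[3,5],[8,0],[17,15],[46,0]]
[[3,5],[8,0],[17,15],[46,0]]
[[3,5],[8,0],[17,15],[25,19],[33,15],[46,0]]
[[3,5],[8,0],[17,15],[25,19],[33,15],[46,0]]
[[3,5],[8,0],[17,15],[24,19],[33,15],[46,0]]
[[3,5],[8,0],[17,15],[24,19],[33,15],[46,0]]
[[3,5],[8,0],[17,15],[24,19],[33,15],[46,0]]
[[3,5],[8,0],[17,15],[21,20],[31,19],[33,15],[46,0]]
[[3,5],[8,4],[9,0],[17,15],[21,20],[31,19],[33,15],[46,0]]
[[3,5],[8,4],[9,0],[17,15],[21,20],[31,19],[33,15],[46,0]]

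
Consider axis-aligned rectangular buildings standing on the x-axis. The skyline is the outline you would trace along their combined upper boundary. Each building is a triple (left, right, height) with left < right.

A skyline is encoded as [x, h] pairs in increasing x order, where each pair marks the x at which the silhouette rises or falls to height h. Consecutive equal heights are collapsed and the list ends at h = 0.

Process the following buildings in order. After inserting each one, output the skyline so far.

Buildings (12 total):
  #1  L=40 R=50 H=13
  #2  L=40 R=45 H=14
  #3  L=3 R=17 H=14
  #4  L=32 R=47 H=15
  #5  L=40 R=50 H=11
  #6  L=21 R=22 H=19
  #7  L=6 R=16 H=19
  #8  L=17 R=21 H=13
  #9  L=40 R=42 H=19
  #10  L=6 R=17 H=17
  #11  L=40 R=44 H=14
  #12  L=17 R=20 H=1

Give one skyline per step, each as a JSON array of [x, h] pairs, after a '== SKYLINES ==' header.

== SKYLINES ==
[[40,13],[50,0]]
[[40,14],[45,13],[50,0]]
[[3,14],[17,0],[40,14],[45,13],[50,0]]
[[3,14],[17,0],[32,15],[47,13],[50,0]]
[[3,14],[17,0],[32,15],[47,13],[50,0]]
[[3,14],[17,0],[21,19],[22,0],[32,15],[47,13],[50,0]]
[[3,14],[6,19],[16,14],[17,0],[21,19],[22,0],[32,15],[47,13],[50,0]]
[[3,14],[6,19],[16,14],[17,13],[21,19],[22,0],[32,15],[47,13],[50,0]]
[[3,14],[6,19],[16,14],[17,13],[21,19],[22,0],[32,15],[40,19],[42,15],[47,13],[50,0]]
[[3,14],[6,19],[16,17],[17,13],[21,19],[22,0],[32,15],[40,19],[42,15],[47,13],[50,0]]
[[3,14],[6,19],[16,17],[17,13],[21,19],[22,0],[32,15],[40,19],[42,15],[47,13],[50,0]]
[[3,14],[6,19],[16,17],[17,13],[21,19],[22,0],[32,15],[40,19],[42,15],[47,13],[50,0]]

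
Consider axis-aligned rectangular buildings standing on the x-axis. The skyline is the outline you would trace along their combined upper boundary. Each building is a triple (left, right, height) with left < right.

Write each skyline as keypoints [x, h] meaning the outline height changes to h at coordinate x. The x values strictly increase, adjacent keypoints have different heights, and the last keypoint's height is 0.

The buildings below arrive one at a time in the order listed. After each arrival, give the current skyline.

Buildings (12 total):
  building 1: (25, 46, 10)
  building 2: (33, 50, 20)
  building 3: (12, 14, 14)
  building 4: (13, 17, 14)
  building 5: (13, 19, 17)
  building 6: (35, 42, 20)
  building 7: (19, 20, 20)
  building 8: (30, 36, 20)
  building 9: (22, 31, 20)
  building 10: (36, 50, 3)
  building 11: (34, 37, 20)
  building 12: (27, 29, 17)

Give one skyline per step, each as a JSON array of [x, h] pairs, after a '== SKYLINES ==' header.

== SKYLINES ==
[[25,10],[46,0]]
[[25,10],[33,20],[50,0]]
[[12,14],[14,0],[25,10],[33,20],[50,0]]
[[12,14],[17,0],[25,10],[33,20],[50,0]]
[[12,14],[13,17],[19,0],[25,10],[33,20],[50,0]]
[[12,14],[13,17],[19,0],[25,10],[33,20],[50,0]]
[[12,14],[13,17],[19,20],[20,0],[25,10],[33,20],[50,0]]
[[12,14],[13,17],[19,20],[20,0],[25,10],[30,20],[50,0]]
[[12,14],[13,17],[19,20],[20,0],[22,20],[50,0]]
[[12,14],[13,17],[19,20],[20,0],[22,20],[50,0]]
[[12,14],[13,17],[19,20],[20,0],[22,20],[50,0]]
[[12,14],[13,17],[19,20],[20,0],[22,20],[50,0]]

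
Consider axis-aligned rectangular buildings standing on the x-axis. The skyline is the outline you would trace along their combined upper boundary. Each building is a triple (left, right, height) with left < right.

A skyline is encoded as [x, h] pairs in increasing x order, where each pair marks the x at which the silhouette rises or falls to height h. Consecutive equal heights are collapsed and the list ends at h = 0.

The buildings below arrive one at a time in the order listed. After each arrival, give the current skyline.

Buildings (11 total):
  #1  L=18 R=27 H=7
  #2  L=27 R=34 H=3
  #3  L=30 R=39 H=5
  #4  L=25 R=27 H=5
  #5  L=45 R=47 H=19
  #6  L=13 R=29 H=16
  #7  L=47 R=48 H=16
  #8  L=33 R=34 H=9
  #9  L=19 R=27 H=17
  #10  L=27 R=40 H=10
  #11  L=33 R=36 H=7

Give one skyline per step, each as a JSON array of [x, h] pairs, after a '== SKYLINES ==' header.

== SKYLINES ==
[[18,7],[27,0]]
[[18,7],[27,3],[34,0]]
[[18,7],[27,3],[30,5],[39,0]]
[[18,7],[27,3],[30,5],[39,0]]
[[18,7],[27,3],[30,5],[39,0],[45,19],[47,0]]
[[13,16],[29,3],[30,5],[39,0],[45,19],[47,0]]
[[13,16],[29,3],[30,5],[39,0],[45,19],[47,16],[48,0]]
[[13,16],[29,3],[30,5],[33,9],[34,5],[39,0],[45,19],[47,16],[48,0]]
[[13,16],[19,17],[27,16],[29,3],[30,5],[33,9],[34,5],[39,0],[45,19],[47,16],[48,0]]
[[13,16],[19,17],[27,16],[29,10],[40,0],[45,19],[47,16],[48,0]]
[[13,16],[19,17],[27,16],[29,10],[40,0],[45,19],[47,16],[48,0]]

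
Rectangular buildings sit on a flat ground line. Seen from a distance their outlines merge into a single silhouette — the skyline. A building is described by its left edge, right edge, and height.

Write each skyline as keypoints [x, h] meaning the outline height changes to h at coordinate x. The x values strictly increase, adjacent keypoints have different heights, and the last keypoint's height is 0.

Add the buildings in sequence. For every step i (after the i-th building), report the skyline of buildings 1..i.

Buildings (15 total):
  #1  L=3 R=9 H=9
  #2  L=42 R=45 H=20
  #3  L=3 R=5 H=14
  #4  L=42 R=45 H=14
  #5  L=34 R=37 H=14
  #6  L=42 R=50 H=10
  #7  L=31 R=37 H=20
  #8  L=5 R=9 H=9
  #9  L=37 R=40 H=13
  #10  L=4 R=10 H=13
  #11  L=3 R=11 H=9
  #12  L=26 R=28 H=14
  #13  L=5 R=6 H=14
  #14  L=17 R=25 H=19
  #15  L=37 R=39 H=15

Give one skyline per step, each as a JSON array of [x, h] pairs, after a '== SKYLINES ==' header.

== SKYLINES ==
[[3,9],[9,0]]
[[3,9],[9,0],[42,20],[45,0]]
[[3,14],[5,9],[9,0],[42,20],[45,0]]
[[3,14],[5,9],[9,0],[42,20],[45,0]]
[[3,14],[5,9],[9,0],[34,14],[37,0],[42,20],[45,0]]
[[3,14],[5,9],[9,0],[34,14],[37,0],[42,20],[45,10],[50,0]]
[[3,14],[5,9],[9,0],[31,20],[37,0],[42,20],[45,10],[50,0]]
[[3,14],[5,9],[9,0],[31,20],[37,0],[42,20],[45,10],[50,0]]
[[3,14],[5,9],[9,0],[31,20],[37,13],[40,0],[42,20],[45,10],[50,0]]
[[3,14],[5,13],[10,0],[31,20],[37,13],[40,0],[42,20],[45,10],[50,0]]
[[3,14],[5,13],[10,9],[11,0],[31,20],[37,13],[40,0],[42,20],[45,10],[50,0]]
[[3,14],[5,13],[10,9],[11,0],[26,14],[28,0],[31,20],[37,13],[40,0],[42,20],[45,10],[50,0]]
[[3,14],[6,13],[10,9],[11,0],[26,14],[28,0],[31,20],[37,13],[40,0],[42,20],[45,10],[50,0]]
[[3,14],[6,13],[10,9],[11,0],[17,19],[25,0],[26,14],[28,0],[31,20],[37,13],[40,0],[42,20],[45,10],[50,0]]
[[3,14],[6,13],[10,9],[11,0],[17,19],[25,0],[26,14],[28,0],[31,20],[37,15],[39,13],[40,0],[42,20],[45,10],[50,0]]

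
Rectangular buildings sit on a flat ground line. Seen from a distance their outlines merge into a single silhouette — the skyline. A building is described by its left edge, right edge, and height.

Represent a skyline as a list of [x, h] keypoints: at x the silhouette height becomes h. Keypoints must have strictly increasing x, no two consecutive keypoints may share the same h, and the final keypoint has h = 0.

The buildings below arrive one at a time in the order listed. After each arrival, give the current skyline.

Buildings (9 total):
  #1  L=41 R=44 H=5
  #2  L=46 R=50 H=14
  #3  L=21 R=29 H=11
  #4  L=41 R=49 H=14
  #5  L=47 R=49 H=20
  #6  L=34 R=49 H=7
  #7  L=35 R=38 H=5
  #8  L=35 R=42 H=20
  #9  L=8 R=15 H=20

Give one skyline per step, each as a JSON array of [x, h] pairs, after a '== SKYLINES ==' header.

== SKYLINES ==
[[41,5],[44,0]]
[[41,5],[44,0],[46,14],[50,0]]
[[21,11],[29,0],[41,5],[44,0],[46,14],[50,0]]
[[21,11],[29,0],[41,14],[50,0]]
[[21,11],[29,0],[41,14],[47,20],[49,14],[50,0]]
[[21,11],[29,0],[34,7],[41,14],[47,20],[49,14],[50,0]]
[[21,11],[29,0],[34,7],[41,14],[47,20],[49,14],[50,0]]
[[21,11],[29,0],[34,7],[35,20],[42,14],[47,20],[49,14],[50,0]]
[[8,20],[15,0],[21,11],[29,0],[34,7],[35,20],[42,14],[47,20],[49,14],[50,0]]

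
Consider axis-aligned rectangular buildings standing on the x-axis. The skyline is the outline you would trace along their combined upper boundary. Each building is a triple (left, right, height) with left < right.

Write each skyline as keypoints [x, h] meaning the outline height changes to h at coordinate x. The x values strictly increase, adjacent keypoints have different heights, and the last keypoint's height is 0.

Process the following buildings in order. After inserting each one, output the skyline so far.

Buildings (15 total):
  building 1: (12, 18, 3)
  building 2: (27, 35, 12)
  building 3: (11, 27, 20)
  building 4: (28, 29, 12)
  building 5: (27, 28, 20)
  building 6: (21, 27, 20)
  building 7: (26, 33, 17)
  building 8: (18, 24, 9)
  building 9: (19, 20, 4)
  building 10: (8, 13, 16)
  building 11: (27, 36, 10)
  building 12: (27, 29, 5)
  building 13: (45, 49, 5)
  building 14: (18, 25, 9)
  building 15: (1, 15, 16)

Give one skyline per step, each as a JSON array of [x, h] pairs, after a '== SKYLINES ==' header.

== SKYLINES ==
[[12,3],[18,0]]
[[12,3],[18,0],[27,12],[35,0]]
[[11,20],[27,12],[35,0]]
[[11,20],[27,12],[35,0]]
[[11,20],[28,12],[35,0]]
[[11,20],[28,12],[35,0]]
[[11,20],[28,17],[33,12],[35,0]]
[[11,20],[28,17],[33,12],[35,0]]
[[11,20],[28,17],[33,12],[35,0]]
[[8,16],[11,20],[28,17],[33,12],[35,0]]
[[8,16],[11,20],[28,17],[33,12],[35,10],[36,0]]
[[8,16],[11,20],[28,17],[33,12],[35,10],[36,0]]
[[8,16],[11,20],[28,17],[33,12],[35,10],[36,0],[45,5],[49,0]]
[[8,16],[11,20],[28,17],[33,12],[35,10],[36,0],[45,5],[49,0]]
[[1,16],[11,20],[28,17],[33,12],[35,10],[36,0],[45,5],[49,0]]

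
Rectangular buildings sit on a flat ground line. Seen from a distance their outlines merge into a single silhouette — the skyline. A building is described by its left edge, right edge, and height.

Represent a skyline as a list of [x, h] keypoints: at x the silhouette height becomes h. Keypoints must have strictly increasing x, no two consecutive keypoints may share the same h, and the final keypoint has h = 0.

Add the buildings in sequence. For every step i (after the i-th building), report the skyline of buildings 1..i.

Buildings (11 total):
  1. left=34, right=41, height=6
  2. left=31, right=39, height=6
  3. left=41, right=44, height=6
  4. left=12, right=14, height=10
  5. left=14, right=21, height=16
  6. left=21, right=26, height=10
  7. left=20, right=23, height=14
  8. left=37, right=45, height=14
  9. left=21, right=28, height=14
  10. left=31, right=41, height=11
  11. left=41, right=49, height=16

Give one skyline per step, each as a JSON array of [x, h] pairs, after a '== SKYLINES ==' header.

== SKYLINES ==
[[34,6],[41,0]]
[[31,6],[41,0]]
[[31,6],[44,0]]
[[12,10],[14,0],[31,6],[44,0]]
[[12,10],[14,16],[21,0],[31,6],[44,0]]
[[12,10],[14,16],[21,10],[26,0],[31,6],[44,0]]
[[12,10],[14,16],[21,14],[23,10],[26,0],[31,6],[44,0]]
[[12,10],[14,16],[21,14],[23,10],[26,0],[31,6],[37,14],[45,0]]
[[12,10],[14,16],[21,14],[28,0],[31,6],[37,14],[45,0]]
[[12,10],[14,16],[21,14],[28,0],[31,11],[37,14],[45,0]]
[[12,10],[14,16],[21,14],[28,0],[31,11],[37,14],[41,16],[49,0]]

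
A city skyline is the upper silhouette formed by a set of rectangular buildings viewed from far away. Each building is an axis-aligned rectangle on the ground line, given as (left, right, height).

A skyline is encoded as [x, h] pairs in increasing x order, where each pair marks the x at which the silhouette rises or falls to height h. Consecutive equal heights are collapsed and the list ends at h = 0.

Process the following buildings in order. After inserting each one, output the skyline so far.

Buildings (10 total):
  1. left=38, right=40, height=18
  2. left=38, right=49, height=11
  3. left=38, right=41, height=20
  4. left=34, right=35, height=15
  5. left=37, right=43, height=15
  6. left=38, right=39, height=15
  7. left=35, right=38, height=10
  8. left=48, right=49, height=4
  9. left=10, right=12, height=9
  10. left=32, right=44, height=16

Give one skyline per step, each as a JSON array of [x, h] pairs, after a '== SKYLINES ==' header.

== SKYLINES ==
[[38,18],[40,0]]
[[38,18],[40,11],[49,0]]
[[38,20],[41,11],[49,0]]
[[34,15],[35,0],[38,20],[41,11],[49,0]]
[[34,15],[35,0],[37,15],[38,20],[41,15],[43,11],[49,0]]
[[34,15],[35,0],[37,15],[38,20],[41,15],[43,11],[49,0]]
[[34,15],[35,10],[37,15],[38,20],[41,15],[43,11],[49,0]]
[[34,15],[35,10],[37,15],[38,20],[41,15],[43,11],[49,0]]
[[10,9],[12,0],[34,15],[35,10],[37,15],[38,20],[41,15],[43,11],[49,0]]
[[10,9],[12,0],[32,16],[38,20],[41,16],[44,11],[49,0]]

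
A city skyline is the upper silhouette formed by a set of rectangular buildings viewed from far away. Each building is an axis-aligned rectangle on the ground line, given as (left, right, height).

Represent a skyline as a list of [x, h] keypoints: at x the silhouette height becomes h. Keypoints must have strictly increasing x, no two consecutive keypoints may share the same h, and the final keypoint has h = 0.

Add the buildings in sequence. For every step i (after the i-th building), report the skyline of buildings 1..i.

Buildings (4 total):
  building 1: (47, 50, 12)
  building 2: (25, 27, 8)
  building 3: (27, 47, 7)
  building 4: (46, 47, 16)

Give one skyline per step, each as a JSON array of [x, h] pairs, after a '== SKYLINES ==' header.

== SKYLINES ==
[[47,12],[50,0]]
[[25,8],[27,0],[47,12],[50,0]]
[[25,8],[27,7],[47,12],[50,0]]
[[25,8],[27,7],[46,16],[47,12],[50,0]]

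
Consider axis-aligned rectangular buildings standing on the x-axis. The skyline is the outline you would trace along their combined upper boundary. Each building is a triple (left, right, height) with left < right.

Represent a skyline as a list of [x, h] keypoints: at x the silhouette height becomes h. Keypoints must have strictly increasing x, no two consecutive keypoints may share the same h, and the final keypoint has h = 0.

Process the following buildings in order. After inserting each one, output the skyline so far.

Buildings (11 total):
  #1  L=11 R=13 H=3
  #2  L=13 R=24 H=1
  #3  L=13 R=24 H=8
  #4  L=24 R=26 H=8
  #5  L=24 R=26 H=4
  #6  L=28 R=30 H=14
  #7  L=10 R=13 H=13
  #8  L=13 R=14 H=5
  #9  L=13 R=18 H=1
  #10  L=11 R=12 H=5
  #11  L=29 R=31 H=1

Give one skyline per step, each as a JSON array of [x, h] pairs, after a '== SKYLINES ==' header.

== SKYLINES ==
[[11,3],[13,0]]
[[11,3],[13,1],[24,0]]
[[11,3],[13,8],[24,0]]
[[11,3],[13,8],[26,0]]
[[11,3],[13,8],[26,0]]
[[11,3],[13,8],[26,0],[28,14],[30,0]]
[[10,13],[13,8],[26,0],[28,14],[30,0]]
[[10,13],[13,8],[26,0],[28,14],[30,0]]
[[10,13],[13,8],[26,0],[28,14],[30,0]]
[[10,13],[13,8],[26,0],[28,14],[30,0]]
[[10,13],[13,8],[26,0],[28,14],[30,1],[31,0]]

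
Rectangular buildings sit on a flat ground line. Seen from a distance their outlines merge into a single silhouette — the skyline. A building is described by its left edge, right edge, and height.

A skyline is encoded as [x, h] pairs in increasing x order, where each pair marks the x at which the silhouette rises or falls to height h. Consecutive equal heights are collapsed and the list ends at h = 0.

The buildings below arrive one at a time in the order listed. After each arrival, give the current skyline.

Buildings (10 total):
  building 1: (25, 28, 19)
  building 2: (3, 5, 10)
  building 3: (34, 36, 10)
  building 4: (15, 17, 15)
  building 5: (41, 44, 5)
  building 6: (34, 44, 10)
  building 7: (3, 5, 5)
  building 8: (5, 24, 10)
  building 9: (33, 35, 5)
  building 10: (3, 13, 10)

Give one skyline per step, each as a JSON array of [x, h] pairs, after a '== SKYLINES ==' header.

== SKYLINES ==
[[25,19],[28,0]]
[[3,10],[5,0],[25,19],[28,0]]
[[3,10],[5,0],[25,19],[28,0],[34,10],[36,0]]
[[3,10],[5,0],[15,15],[17,0],[25,19],[28,0],[34,10],[36,0]]
[[3,10],[5,0],[15,15],[17,0],[25,19],[28,0],[34,10],[36,0],[41,5],[44,0]]
[[3,10],[5,0],[15,15],[17,0],[25,19],[28,0],[34,10],[44,0]]
[[3,10],[5,0],[15,15],[17,0],[25,19],[28,0],[34,10],[44,0]]
[[3,10],[15,15],[17,10],[24,0],[25,19],[28,0],[34,10],[44,0]]
[[3,10],[15,15],[17,10],[24,0],[25,19],[28,0],[33,5],[34,10],[44,0]]
[[3,10],[15,15],[17,10],[24,0],[25,19],[28,0],[33,5],[34,10],[44,0]]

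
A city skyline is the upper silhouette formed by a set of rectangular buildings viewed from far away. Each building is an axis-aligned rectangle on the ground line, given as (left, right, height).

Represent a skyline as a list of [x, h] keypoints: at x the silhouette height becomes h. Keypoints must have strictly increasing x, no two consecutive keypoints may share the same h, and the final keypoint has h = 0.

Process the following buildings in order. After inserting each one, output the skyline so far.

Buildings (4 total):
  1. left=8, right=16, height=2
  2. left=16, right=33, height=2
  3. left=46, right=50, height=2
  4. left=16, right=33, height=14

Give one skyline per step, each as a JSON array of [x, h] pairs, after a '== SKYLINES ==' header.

== SKYLINES ==
[[8,2],[16,0]]
[[8,2],[33,0]]
[[8,2],[33,0],[46,2],[50,0]]
[[8,2],[16,14],[33,0],[46,2],[50,0]]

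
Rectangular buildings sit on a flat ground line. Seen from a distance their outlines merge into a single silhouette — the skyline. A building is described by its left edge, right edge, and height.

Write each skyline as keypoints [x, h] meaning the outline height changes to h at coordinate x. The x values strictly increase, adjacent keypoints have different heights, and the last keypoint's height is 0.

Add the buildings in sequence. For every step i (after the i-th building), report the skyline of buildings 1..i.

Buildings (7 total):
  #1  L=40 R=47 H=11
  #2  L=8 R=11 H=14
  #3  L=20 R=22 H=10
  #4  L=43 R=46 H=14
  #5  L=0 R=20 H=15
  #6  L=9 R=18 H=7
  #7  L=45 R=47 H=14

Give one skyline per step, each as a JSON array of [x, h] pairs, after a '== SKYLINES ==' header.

== SKYLINES ==
[[40,11],[47,0]]
[[8,14],[11,0],[40,11],[47,0]]
[[8,14],[11,0],[20,10],[22,0],[40,11],[47,0]]
[[8,14],[11,0],[20,10],[22,0],[40,11],[43,14],[46,11],[47,0]]
[[0,15],[20,10],[22,0],[40,11],[43,14],[46,11],[47,0]]
[[0,15],[20,10],[22,0],[40,11],[43,14],[46,11],[47,0]]
[[0,15],[20,10],[22,0],[40,11],[43,14],[47,0]]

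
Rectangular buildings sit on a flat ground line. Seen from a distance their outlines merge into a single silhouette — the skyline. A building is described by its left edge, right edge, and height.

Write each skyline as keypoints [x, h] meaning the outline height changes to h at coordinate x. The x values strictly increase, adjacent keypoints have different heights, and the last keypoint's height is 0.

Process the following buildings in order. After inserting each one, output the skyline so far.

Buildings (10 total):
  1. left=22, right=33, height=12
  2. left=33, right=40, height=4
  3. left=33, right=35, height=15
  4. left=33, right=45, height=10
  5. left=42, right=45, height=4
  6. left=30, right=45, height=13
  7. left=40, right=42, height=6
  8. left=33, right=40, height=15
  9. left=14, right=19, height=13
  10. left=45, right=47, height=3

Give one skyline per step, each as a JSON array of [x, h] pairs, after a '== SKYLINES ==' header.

== SKYLINES ==
[[22,12],[33,0]]
[[22,12],[33,4],[40,0]]
[[22,12],[33,15],[35,4],[40,0]]
[[22,12],[33,15],[35,10],[45,0]]
[[22,12],[33,15],[35,10],[45,0]]
[[22,12],[30,13],[33,15],[35,13],[45,0]]
[[22,12],[30,13],[33,15],[35,13],[45,0]]
[[22,12],[30,13],[33,15],[40,13],[45,0]]
[[14,13],[19,0],[22,12],[30,13],[33,15],[40,13],[45,0]]
[[14,13],[19,0],[22,12],[30,13],[33,15],[40,13],[45,3],[47,0]]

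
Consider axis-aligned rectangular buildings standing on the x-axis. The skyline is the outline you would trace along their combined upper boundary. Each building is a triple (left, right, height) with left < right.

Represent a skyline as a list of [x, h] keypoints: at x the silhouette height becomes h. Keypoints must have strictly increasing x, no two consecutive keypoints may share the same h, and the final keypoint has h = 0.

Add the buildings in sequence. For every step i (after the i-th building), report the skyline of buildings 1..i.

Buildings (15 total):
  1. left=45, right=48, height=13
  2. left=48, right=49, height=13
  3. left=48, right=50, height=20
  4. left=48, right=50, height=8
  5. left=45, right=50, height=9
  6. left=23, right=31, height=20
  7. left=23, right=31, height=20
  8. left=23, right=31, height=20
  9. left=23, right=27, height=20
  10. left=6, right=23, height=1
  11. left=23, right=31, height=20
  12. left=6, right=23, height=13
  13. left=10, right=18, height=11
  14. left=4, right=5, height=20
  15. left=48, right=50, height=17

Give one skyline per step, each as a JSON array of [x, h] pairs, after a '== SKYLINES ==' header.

== SKYLINES ==
[[45,13],[48,0]]
[[45,13],[49,0]]
[[45,13],[48,20],[50,0]]
[[45,13],[48,20],[50,0]]
[[45,13],[48,20],[50,0]]
[[23,20],[31,0],[45,13],[48,20],[50,0]]
[[23,20],[31,0],[45,13],[48,20],[50,0]]
[[23,20],[31,0],[45,13],[48,20],[50,0]]
[[23,20],[31,0],[45,13],[48,20],[50,0]]
[[6,1],[23,20],[31,0],[45,13],[48,20],[50,0]]
[[6,1],[23,20],[31,0],[45,13],[48,20],[50,0]]
[[6,13],[23,20],[31,0],[45,13],[48,20],[50,0]]
[[6,13],[23,20],[31,0],[45,13],[48,20],[50,0]]
[[4,20],[5,0],[6,13],[23,20],[31,0],[45,13],[48,20],[50,0]]
[[4,20],[5,0],[6,13],[23,20],[31,0],[45,13],[48,20],[50,0]]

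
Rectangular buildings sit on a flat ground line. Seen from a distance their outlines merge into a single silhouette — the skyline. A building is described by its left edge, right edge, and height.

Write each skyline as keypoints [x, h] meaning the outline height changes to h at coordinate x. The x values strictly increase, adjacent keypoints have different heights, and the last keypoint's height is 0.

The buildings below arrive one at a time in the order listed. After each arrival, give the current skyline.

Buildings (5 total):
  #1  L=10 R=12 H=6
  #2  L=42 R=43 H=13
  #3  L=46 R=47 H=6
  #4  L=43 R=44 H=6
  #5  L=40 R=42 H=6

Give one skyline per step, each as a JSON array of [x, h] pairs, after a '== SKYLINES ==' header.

== SKYLINES ==
[[10,6],[12,0]]
[[10,6],[12,0],[42,13],[43,0]]
[[10,6],[12,0],[42,13],[43,0],[46,6],[47,0]]
[[10,6],[12,0],[42,13],[43,6],[44,0],[46,6],[47,0]]
[[10,6],[12,0],[40,6],[42,13],[43,6],[44,0],[46,6],[47,0]]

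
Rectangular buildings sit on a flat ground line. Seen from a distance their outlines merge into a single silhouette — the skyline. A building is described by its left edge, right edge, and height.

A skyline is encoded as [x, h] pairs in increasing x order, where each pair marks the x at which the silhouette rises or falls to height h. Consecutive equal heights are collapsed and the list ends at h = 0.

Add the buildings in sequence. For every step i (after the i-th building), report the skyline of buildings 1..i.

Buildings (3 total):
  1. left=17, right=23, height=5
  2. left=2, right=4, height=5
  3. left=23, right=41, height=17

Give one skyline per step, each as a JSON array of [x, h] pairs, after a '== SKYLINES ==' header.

== SKYLINES ==
[[17,5],[23,0]]
[[2,5],[4,0],[17,5],[23,0]]
[[2,5],[4,0],[17,5],[23,17],[41,0]]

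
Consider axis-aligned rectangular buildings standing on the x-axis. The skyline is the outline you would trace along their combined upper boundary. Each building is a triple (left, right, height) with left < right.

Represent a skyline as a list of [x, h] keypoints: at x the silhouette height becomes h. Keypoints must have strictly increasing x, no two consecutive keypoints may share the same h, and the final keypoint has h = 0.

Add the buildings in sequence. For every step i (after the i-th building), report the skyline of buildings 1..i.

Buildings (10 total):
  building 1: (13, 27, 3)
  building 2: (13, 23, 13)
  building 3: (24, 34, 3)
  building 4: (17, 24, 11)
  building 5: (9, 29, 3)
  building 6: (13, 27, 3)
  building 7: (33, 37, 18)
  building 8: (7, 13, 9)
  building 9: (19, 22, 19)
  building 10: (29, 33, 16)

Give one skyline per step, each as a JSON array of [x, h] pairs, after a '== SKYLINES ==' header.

== SKYLINES ==
[[13,3],[27,0]]
[[13,13],[23,3],[27,0]]
[[13,13],[23,3],[34,0]]
[[13,13],[23,11],[24,3],[34,0]]
[[9,3],[13,13],[23,11],[24,3],[34,0]]
[[9,3],[13,13],[23,11],[24,3],[34,0]]
[[9,3],[13,13],[23,11],[24,3],[33,18],[37,0]]
[[7,9],[13,13],[23,11],[24,3],[33,18],[37,0]]
[[7,9],[13,13],[19,19],[22,13],[23,11],[24,3],[33,18],[37,0]]
[[7,9],[13,13],[19,19],[22,13],[23,11],[24,3],[29,16],[33,18],[37,0]]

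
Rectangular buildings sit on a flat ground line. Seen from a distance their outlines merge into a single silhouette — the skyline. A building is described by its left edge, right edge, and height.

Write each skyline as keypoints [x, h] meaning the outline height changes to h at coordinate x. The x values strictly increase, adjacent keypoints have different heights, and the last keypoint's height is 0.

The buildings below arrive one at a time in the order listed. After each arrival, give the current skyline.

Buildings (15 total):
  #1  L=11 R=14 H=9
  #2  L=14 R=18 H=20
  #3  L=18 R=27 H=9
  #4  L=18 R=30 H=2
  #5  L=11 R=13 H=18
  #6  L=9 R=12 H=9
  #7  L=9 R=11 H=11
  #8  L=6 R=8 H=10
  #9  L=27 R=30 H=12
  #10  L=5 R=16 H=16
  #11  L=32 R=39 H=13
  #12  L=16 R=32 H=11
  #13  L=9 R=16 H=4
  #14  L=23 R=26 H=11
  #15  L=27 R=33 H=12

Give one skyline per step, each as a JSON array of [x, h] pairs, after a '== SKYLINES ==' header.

== SKYLINES ==
[[11,9],[14,0]]
[[11,9],[14,20],[18,0]]
[[11,9],[14,20],[18,9],[27,0]]
[[11,9],[14,20],[18,9],[27,2],[30,0]]
[[11,18],[13,9],[14,20],[18,9],[27,2],[30,0]]
[[9,9],[11,18],[13,9],[14,20],[18,9],[27,2],[30,0]]
[[9,11],[11,18],[13,9],[14,20],[18,9],[27,2],[30,0]]
[[6,10],[8,0],[9,11],[11,18],[13,9],[14,20],[18,9],[27,2],[30,0]]
[[6,10],[8,0],[9,11],[11,18],[13,9],[14,20],[18,9],[27,12],[30,0]]
[[5,16],[11,18],[13,16],[14,20],[18,9],[27,12],[30,0]]
[[5,16],[11,18],[13,16],[14,20],[18,9],[27,12],[30,0],[32,13],[39,0]]
[[5,16],[11,18],[13,16],[14,20],[18,11],[27,12],[30,11],[32,13],[39,0]]
[[5,16],[11,18],[13,16],[14,20],[18,11],[27,12],[30,11],[32,13],[39,0]]
[[5,16],[11,18],[13,16],[14,20],[18,11],[27,12],[30,11],[32,13],[39,0]]
[[5,16],[11,18],[13,16],[14,20],[18,11],[27,12],[32,13],[39,0]]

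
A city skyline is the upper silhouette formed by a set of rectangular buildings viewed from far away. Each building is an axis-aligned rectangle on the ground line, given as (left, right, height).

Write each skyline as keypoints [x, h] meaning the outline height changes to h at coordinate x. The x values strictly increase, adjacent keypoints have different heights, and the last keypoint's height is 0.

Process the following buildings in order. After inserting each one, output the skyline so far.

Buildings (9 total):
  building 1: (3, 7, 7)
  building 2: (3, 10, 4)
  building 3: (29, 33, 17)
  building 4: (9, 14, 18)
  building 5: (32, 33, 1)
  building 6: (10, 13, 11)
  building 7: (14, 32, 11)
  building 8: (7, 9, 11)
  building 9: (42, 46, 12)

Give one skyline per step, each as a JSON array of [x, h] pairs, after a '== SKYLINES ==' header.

== SKYLINES ==
[[3,7],[7,0]]
[[3,7],[7,4],[10,0]]
[[3,7],[7,4],[10,0],[29,17],[33,0]]
[[3,7],[7,4],[9,18],[14,0],[29,17],[33,0]]
[[3,7],[7,4],[9,18],[14,0],[29,17],[33,0]]
[[3,7],[7,4],[9,18],[14,0],[29,17],[33,0]]
[[3,7],[7,4],[9,18],[14,11],[29,17],[33,0]]
[[3,7],[7,11],[9,18],[14,11],[29,17],[33,0]]
[[3,7],[7,11],[9,18],[14,11],[29,17],[33,0],[42,12],[46,0]]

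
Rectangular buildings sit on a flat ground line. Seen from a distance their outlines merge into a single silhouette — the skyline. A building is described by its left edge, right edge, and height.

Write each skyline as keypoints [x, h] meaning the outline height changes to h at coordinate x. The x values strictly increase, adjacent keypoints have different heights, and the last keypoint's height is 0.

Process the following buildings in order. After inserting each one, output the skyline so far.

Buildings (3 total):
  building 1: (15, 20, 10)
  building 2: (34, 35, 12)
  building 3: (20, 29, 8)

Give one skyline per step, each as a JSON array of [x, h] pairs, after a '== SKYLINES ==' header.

== SKYLINES ==
[[15,10],[20,0]]
[[15,10],[20,0],[34,12],[35,0]]
[[15,10],[20,8],[29,0],[34,12],[35,0]]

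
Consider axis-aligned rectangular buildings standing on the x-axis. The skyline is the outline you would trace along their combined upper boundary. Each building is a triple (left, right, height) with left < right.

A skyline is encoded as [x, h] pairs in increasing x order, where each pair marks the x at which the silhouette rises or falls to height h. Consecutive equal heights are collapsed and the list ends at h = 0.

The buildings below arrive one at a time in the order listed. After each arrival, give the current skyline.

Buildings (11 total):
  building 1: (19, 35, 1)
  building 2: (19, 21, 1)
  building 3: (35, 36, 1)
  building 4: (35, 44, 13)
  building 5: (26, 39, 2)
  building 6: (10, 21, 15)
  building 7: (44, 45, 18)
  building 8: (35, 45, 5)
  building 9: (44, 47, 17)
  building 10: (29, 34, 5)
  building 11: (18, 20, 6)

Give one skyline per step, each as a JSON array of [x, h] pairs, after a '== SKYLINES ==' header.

== SKYLINES ==
[[19,1],[35,0]]
[[19,1],[35,0]]
[[19,1],[36,0]]
[[19,1],[35,13],[44,0]]
[[19,1],[26,2],[35,13],[44,0]]
[[10,15],[21,1],[26,2],[35,13],[44,0]]
[[10,15],[21,1],[26,2],[35,13],[44,18],[45,0]]
[[10,15],[21,1],[26,2],[35,13],[44,18],[45,0]]
[[10,15],[21,1],[26,2],[35,13],[44,18],[45,17],[47,0]]
[[10,15],[21,1],[26,2],[29,5],[34,2],[35,13],[44,18],[45,17],[47,0]]
[[10,15],[21,1],[26,2],[29,5],[34,2],[35,13],[44,18],[45,17],[47,0]]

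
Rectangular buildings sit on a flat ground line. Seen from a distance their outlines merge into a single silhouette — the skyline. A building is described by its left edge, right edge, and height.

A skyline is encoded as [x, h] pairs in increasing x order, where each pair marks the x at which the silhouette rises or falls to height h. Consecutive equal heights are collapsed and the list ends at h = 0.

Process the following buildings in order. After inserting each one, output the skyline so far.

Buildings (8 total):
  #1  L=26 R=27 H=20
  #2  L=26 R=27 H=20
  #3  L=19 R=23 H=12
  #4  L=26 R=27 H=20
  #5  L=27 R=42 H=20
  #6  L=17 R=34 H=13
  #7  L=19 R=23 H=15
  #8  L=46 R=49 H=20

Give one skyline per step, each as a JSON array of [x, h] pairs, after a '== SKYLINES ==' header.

== SKYLINES ==
[[26,20],[27,0]]
[[26,20],[27,0]]
[[19,12],[23,0],[26,20],[27,0]]
[[19,12],[23,0],[26,20],[27,0]]
[[19,12],[23,0],[26,20],[42,0]]
[[17,13],[26,20],[42,0]]
[[17,13],[19,15],[23,13],[26,20],[42,0]]
[[17,13],[19,15],[23,13],[26,20],[42,0],[46,20],[49,0]]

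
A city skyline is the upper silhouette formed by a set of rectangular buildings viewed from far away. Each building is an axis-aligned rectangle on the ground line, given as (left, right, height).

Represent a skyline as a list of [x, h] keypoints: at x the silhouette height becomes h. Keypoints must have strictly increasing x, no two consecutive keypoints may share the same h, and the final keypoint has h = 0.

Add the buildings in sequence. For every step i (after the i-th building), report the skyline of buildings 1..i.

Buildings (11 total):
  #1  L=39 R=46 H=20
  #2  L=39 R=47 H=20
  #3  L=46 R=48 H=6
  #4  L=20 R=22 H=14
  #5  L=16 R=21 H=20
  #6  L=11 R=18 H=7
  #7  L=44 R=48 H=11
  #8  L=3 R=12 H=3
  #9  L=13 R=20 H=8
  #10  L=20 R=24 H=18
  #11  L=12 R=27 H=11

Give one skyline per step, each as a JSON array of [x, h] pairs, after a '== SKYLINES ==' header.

== SKYLINES ==
[[39,20],[46,0]]
[[39,20],[47,0]]
[[39,20],[47,6],[48,0]]
[[20,14],[22,0],[39,20],[47,6],[48,0]]
[[16,20],[21,14],[22,0],[39,20],[47,6],[48,0]]
[[11,7],[16,20],[21,14],[22,0],[39,20],[47,6],[48,0]]
[[11,7],[16,20],[21,14],[22,0],[39,20],[47,11],[48,0]]
[[3,3],[11,7],[16,20],[21,14],[22,0],[39,20],[47,11],[48,0]]
[[3,3],[11,7],[13,8],[16,20],[21,14],[22,0],[39,20],[47,11],[48,0]]
[[3,3],[11,7],[13,8],[16,20],[21,18],[24,0],[39,20],[47,11],[48,0]]
[[3,3],[11,7],[12,11],[16,20],[21,18],[24,11],[27,0],[39,20],[47,11],[48,0]]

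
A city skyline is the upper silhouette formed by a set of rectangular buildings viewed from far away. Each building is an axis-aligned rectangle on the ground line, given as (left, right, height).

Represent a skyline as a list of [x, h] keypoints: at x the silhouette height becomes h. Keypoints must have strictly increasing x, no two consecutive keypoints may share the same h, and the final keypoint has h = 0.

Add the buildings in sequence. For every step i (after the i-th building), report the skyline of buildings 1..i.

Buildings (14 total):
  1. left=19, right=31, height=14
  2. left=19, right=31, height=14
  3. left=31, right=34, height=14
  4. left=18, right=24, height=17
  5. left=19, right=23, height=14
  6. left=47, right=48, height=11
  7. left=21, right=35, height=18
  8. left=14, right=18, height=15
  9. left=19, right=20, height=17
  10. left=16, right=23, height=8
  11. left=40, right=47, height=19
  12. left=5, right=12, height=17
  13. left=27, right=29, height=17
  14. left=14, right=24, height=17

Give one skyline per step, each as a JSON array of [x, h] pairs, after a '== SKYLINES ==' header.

== SKYLINES ==
[[19,14],[31,0]]
[[19,14],[31,0]]
[[19,14],[34,0]]
[[18,17],[24,14],[34,0]]
[[18,17],[24,14],[34,0]]
[[18,17],[24,14],[34,0],[47,11],[48,0]]
[[18,17],[21,18],[35,0],[47,11],[48,0]]
[[14,15],[18,17],[21,18],[35,0],[47,11],[48,0]]
[[14,15],[18,17],[21,18],[35,0],[47,11],[48,0]]
[[14,15],[18,17],[21,18],[35,0],[47,11],[48,0]]
[[14,15],[18,17],[21,18],[35,0],[40,19],[47,11],[48,0]]
[[5,17],[12,0],[14,15],[18,17],[21,18],[35,0],[40,19],[47,11],[48,0]]
[[5,17],[12,0],[14,15],[18,17],[21,18],[35,0],[40,19],[47,11],[48,0]]
[[5,17],[12,0],[14,17],[21,18],[35,0],[40,19],[47,11],[48,0]]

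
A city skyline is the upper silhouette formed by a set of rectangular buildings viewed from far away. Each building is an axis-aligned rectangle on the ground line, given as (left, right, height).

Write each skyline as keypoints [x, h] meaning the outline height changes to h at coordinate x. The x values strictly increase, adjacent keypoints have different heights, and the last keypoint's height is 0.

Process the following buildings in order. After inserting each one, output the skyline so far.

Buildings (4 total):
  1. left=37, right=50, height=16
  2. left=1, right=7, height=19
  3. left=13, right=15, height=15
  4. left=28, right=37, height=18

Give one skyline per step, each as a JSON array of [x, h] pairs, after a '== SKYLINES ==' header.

== SKYLINES ==
[[37,16],[50,0]]
[[1,19],[7,0],[37,16],[50,0]]
[[1,19],[7,0],[13,15],[15,0],[37,16],[50,0]]
[[1,19],[7,0],[13,15],[15,0],[28,18],[37,16],[50,0]]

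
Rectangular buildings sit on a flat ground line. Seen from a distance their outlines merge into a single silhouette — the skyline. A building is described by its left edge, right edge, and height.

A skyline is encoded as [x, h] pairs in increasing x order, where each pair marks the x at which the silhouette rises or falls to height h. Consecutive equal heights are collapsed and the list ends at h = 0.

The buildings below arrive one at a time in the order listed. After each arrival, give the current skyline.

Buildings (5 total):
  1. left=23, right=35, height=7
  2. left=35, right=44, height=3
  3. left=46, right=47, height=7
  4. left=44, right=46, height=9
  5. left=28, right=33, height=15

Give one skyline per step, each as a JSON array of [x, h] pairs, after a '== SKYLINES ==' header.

== SKYLINES ==
[[23,7],[35,0]]
[[23,7],[35,3],[44,0]]
[[23,7],[35,3],[44,0],[46,7],[47,0]]
[[23,7],[35,3],[44,9],[46,7],[47,0]]
[[23,7],[28,15],[33,7],[35,3],[44,9],[46,7],[47,0]]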